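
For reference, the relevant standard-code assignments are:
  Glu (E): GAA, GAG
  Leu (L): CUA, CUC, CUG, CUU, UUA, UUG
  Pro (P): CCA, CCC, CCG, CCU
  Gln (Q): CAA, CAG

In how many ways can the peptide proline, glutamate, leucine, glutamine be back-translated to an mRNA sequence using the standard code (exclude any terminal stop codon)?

Pro: 4 codons.
Glu: 2 codons.
Leu: 6 codons.
Gln: 2 codons.
4 × 2 × 6 × 2 = 96.

96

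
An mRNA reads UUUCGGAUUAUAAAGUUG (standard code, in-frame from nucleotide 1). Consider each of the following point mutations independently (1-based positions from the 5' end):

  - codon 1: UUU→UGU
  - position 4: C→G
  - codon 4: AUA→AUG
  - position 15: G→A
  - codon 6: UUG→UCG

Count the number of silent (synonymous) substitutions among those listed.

Codon 1: UUU (Phe) → UGU (Cys) — missense.
Codon 2: CGG (Arg) → GGG (Gly) — missense.
Codon 4: AUA (Ile) → AUG (Met) — missense.
Codon 5: AAG (Lys) → AAA (Lys) — synonymous.
Codon 6: UUG (Leu) → UCG (Ser) — missense.
Synonymous: 1 of 5.

1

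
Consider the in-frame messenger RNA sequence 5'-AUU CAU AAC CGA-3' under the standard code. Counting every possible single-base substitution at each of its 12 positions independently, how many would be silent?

Codon 1 (AUU, Ile): 2 synonymous substitutions.
Codon 2 (CAU, His): 1 synonymous substitution.
Codon 3 (AAC, Asn): 1 synonymous substitution.
Codon 4 (CGA, Arg): 4 synonymous substitutions.
Total: 2 + 1 + 1 + 4 = 8.

8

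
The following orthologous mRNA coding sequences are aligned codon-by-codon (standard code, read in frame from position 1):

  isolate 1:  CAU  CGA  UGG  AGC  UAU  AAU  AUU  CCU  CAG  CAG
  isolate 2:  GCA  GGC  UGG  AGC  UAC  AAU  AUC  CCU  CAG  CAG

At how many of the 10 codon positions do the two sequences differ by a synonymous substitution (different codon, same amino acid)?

2

Codon 1: CAU His / GCA Ala — nonsynonymous.
Codon 2: CGA Arg / GGC Gly — nonsynonymous.
Codon 3: UGG Trp / UGG Trp — identical.
Codon 4: AGC Ser / AGC Ser — identical.
Codon 5: UAU Tyr / UAC Tyr — synonymous.
Codon 6: AAU Asn / AAU Asn — identical.
Codon 7: AUU Ile / AUC Ile — synonymous.
Codon 8: CCU Pro / CCU Pro — identical.
Codon 9: CAG Gln / CAG Gln — identical.
Codon 10: CAG Gln / CAG Gln — identical.
Synonymous differences: 2.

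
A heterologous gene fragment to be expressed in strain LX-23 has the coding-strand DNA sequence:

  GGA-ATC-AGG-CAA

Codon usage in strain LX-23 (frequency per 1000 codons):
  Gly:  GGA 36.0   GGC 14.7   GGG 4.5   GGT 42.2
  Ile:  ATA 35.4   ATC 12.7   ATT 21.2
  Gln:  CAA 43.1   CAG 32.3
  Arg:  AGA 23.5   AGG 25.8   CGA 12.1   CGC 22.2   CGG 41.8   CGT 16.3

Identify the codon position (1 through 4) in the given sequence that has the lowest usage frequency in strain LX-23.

Codon 1 GGA (Gly): 36.0 per 1000.
Codon 2 ATC (Ile): 12.7 per 1000.
Codon 3 AGG (Arg): 25.8 per 1000.
Codon 4 CAA (Gln): 43.1 per 1000.
Lowest frequency is 12.7 at codon 2.

2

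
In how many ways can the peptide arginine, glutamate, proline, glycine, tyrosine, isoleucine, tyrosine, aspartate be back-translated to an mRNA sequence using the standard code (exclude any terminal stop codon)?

4608

Arg: 6 codons.
Glu: 2 codons.
Pro: 4 codons.
Gly: 4 codons.
Tyr: 2 codons.
Ile: 3 codons.
Tyr: 2 codons.
Asp: 2 codons.
6 × 2 × 4 × 4 × 2 × 3 × 2 × 2 = 4608.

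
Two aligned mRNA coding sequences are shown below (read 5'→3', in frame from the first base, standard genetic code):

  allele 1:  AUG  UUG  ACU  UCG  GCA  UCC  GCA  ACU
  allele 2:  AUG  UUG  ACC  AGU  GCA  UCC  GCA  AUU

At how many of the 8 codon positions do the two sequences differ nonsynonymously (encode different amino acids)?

1

Codon 1: AUG Met / AUG Met — identical.
Codon 2: UUG Leu / UUG Leu — identical.
Codon 3: ACU Thr / ACC Thr — synonymous.
Codon 4: UCG Ser / AGU Ser — synonymous.
Codon 5: GCA Ala / GCA Ala — identical.
Codon 6: UCC Ser / UCC Ser — identical.
Codon 7: GCA Ala / GCA Ala — identical.
Codon 8: ACU Thr / AUU Ile — nonsynonymous.
Nonsynonymous differences: 1.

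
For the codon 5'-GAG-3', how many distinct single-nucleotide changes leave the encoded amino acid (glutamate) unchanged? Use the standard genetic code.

Position 1: none → 0 synonymous.
Position 2: none → 0 synonymous.
Position 3: GAA → 1 synonymous.
Total: 0 + 0 + 1 = 1.

1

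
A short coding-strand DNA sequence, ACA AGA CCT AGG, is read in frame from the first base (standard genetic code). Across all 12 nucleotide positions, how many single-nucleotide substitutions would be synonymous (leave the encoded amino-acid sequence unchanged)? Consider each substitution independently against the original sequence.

10

Codon 1 (ACA, Thr): 3 synonymous substitutions.
Codon 2 (AGA, Arg): 2 synonymous substitutions.
Codon 3 (CCT, Pro): 3 synonymous substitutions.
Codon 4 (AGG, Arg): 2 synonymous substitutions.
Total: 3 + 2 + 3 + 2 = 10.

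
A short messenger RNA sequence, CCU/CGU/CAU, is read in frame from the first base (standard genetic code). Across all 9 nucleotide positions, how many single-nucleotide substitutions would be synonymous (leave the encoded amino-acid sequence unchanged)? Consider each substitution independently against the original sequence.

7

Codon 1 (CCU, Pro): 3 synonymous substitutions.
Codon 2 (CGU, Arg): 3 synonymous substitutions.
Codon 3 (CAU, His): 1 synonymous substitution.
Total: 3 + 3 + 1 = 7.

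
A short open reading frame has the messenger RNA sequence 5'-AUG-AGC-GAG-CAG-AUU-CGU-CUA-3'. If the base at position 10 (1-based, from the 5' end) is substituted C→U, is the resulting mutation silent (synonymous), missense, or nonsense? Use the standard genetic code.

nonsense

Position 10 falls in codon 4: CAG → Gln.
After the substitution the codon is UAG → Stop.
The new codon is a stop codon, so this is a nonsense mutation.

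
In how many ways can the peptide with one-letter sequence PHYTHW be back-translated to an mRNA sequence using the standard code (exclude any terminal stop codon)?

Pro: 4 codons.
His: 2 codons.
Tyr: 2 codons.
Thr: 4 codons.
His: 2 codons.
Trp: 1 codon.
4 × 2 × 2 × 4 × 2 × 1 = 128.

128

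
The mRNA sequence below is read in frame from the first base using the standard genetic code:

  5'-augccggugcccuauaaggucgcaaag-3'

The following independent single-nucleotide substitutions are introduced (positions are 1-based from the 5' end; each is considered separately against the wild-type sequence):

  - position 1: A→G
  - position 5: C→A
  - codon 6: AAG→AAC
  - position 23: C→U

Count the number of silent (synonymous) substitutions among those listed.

Codon 1: AUG (Met) → GUG (Val) — missense.
Codon 2: CCG (Pro) → CAG (Gln) — missense.
Codon 6: AAG (Lys) → AAC (Asn) — missense.
Codon 8: GCA (Ala) → GUA (Val) — missense.
Synonymous: 0 of 4.

0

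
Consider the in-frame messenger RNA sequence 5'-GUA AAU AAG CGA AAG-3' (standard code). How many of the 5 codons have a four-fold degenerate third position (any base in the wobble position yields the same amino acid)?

2

Codon 1 GUA (Val): third position 4-fold.
Codon 2 AAU (Asn): third position 2-fold.
Codon 3 AAG (Lys): third position 2-fold.
Codon 4 CGA (Arg): third position 4-fold.
Codon 5 AAG (Lys): third position 2-fold.
Four-fold degenerate third positions: 2.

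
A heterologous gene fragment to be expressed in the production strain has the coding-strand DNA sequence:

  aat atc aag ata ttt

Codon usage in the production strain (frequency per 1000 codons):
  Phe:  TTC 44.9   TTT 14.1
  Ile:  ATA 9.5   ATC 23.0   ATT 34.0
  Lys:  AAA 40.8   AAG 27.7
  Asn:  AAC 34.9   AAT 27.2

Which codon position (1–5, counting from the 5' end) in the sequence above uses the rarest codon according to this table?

4

Codon 1 AAT (Asn): 27.2 per 1000.
Codon 2 ATC (Ile): 23.0 per 1000.
Codon 3 AAG (Lys): 27.7 per 1000.
Codon 4 ATA (Ile): 9.5 per 1000.
Codon 5 TTT (Phe): 14.1 per 1000.
Lowest frequency is 9.5 at codon 4.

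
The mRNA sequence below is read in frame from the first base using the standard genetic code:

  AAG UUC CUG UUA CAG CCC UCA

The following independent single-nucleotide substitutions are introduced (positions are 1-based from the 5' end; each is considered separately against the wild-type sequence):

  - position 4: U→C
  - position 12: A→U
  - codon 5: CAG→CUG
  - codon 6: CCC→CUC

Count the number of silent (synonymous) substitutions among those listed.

Codon 2: UUC (Phe) → CUC (Leu) — missense.
Codon 4: UUA (Leu) → UUU (Phe) — missense.
Codon 5: CAG (Gln) → CUG (Leu) — missense.
Codon 6: CCC (Pro) → CUC (Leu) — missense.
Synonymous: 0 of 4.

0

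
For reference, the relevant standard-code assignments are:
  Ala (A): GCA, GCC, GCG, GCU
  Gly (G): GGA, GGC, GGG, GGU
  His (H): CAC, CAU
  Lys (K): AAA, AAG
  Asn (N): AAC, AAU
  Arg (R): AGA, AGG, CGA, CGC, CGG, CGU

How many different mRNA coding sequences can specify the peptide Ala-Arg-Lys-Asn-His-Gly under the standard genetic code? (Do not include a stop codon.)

Ala: 4 codons.
Arg: 6 codons.
Lys: 2 codons.
Asn: 2 codons.
His: 2 codons.
Gly: 4 codons.
4 × 6 × 2 × 2 × 2 × 4 = 768.

768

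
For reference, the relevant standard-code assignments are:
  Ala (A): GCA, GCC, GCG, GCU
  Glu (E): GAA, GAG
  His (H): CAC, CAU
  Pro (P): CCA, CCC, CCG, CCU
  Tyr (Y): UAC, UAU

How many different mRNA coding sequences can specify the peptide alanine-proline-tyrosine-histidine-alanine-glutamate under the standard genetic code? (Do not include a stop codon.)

512

Ala: 4 codons.
Pro: 4 codons.
Tyr: 2 codons.
His: 2 codons.
Ala: 4 codons.
Glu: 2 codons.
4 × 4 × 2 × 2 × 4 × 2 = 512.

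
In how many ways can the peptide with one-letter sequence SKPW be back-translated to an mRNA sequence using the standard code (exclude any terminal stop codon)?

Ser: 6 codons.
Lys: 2 codons.
Pro: 4 codons.
Trp: 1 codon.
6 × 2 × 4 × 1 = 48.

48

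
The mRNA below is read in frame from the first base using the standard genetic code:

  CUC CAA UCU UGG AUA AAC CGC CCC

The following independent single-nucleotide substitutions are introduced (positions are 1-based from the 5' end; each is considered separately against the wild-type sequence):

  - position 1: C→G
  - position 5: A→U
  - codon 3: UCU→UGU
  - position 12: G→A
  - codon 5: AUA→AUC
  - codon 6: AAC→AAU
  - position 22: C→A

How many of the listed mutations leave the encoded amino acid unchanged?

Codon 1: CUC (Leu) → GUC (Val) — missense.
Codon 2: CAA (Gln) → CUA (Leu) — missense.
Codon 3: UCU (Ser) → UGU (Cys) — missense.
Codon 4: UGG (Trp) → UGA (Stop) — nonsense.
Codon 5: AUA (Ile) → AUC (Ile) — synonymous.
Codon 6: AAC (Asn) → AAU (Asn) — synonymous.
Codon 8: CCC (Pro) → ACC (Thr) — missense.
Synonymous: 2 of 7.

2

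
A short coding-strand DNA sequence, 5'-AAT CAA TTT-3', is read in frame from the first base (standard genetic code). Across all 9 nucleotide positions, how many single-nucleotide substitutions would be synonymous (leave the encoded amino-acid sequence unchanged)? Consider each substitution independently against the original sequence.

3

Codon 1 (AAT, Asn): 1 synonymous substitution.
Codon 2 (CAA, Gln): 1 synonymous substitution.
Codon 3 (TTT, Phe): 1 synonymous substitution.
Total: 1 + 1 + 1 = 3.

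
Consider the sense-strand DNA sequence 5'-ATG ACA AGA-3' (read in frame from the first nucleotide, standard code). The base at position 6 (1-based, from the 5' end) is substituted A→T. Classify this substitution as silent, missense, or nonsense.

silent

Position 6 falls in codon 2: ACA → Thr.
After the substitution the codon is ACT → Thr.
Both encode Thr, so the change is synonymous.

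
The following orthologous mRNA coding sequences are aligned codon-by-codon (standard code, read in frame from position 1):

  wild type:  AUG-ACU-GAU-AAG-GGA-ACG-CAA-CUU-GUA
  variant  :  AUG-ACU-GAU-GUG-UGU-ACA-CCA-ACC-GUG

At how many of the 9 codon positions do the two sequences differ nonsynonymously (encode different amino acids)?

Codon 1: AUG Met / AUG Met — identical.
Codon 2: ACU Thr / ACU Thr — identical.
Codon 3: GAU Asp / GAU Asp — identical.
Codon 4: AAG Lys / GUG Val — nonsynonymous.
Codon 5: GGA Gly / UGU Cys — nonsynonymous.
Codon 6: ACG Thr / ACA Thr — synonymous.
Codon 7: CAA Gln / CCA Pro — nonsynonymous.
Codon 8: CUU Leu / ACC Thr — nonsynonymous.
Codon 9: GUA Val / GUG Val — synonymous.
Nonsynonymous differences: 4.

4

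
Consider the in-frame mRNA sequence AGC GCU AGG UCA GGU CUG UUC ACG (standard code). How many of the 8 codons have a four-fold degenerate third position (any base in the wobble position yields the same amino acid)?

Codon 1 AGC (Ser): third position 2-fold.
Codon 2 GCU (Ala): third position 4-fold.
Codon 3 AGG (Arg): third position 2-fold.
Codon 4 UCA (Ser): third position 4-fold.
Codon 5 GGU (Gly): third position 4-fold.
Codon 6 CUG (Leu): third position 4-fold.
Codon 7 UUC (Phe): third position 2-fold.
Codon 8 ACG (Thr): third position 4-fold.
Four-fold degenerate third positions: 5.

5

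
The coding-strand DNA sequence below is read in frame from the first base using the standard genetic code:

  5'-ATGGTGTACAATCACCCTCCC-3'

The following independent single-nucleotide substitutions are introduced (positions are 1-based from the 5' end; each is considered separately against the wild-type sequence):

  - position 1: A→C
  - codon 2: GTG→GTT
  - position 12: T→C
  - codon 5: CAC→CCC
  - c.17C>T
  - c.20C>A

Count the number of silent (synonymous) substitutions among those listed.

2

Codon 1: ATG (Met) → CTG (Leu) — missense.
Codon 2: GTG (Val) → GTT (Val) — synonymous.
Codon 4: AAT (Asn) → AAC (Asn) — synonymous.
Codon 5: CAC (His) → CCC (Pro) — missense.
Codon 6: CCT (Pro) → CTT (Leu) — missense.
Codon 7: CCC (Pro) → CAC (His) — missense.
Synonymous: 2 of 6.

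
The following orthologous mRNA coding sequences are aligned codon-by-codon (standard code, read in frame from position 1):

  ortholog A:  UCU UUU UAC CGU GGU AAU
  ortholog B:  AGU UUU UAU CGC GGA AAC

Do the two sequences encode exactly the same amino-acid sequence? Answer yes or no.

yes

Codon 1: UCU Ser / AGU Ser — synonymous.
Codon 2: UUU Phe / UUU Phe — identical.
Codon 3: UAC Tyr / UAU Tyr — synonymous.
Codon 4: CGU Arg / CGC Arg — synonymous.
Codon 5: GGU Gly / GGA Gly — synonymous.
Codon 6: AAU Asn / AAC Asn — synonymous.
Nonsynonymous differences: 0 → same protein.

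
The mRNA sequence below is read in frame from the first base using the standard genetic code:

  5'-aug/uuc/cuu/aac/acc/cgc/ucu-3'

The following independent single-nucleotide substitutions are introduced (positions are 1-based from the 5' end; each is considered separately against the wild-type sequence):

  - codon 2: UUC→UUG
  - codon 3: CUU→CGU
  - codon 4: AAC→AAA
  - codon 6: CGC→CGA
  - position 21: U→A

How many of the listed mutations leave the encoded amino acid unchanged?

Codon 2: UUC (Phe) → UUG (Leu) — missense.
Codon 3: CUU (Leu) → CGU (Arg) — missense.
Codon 4: AAC (Asn) → AAA (Lys) — missense.
Codon 6: CGC (Arg) → CGA (Arg) — synonymous.
Codon 7: UCU (Ser) → UCA (Ser) — synonymous.
Synonymous: 2 of 5.

2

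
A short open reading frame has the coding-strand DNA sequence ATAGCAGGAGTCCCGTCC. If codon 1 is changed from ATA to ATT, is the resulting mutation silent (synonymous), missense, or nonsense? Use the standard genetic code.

silent

Position 3 falls in codon 1: ATA → Ile.
After the substitution the codon is ATT → Ile.
Both encode Ile, so the change is synonymous.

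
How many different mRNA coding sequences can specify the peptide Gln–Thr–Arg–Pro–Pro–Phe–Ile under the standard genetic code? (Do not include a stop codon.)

4608

Gln: 2 codons.
Thr: 4 codons.
Arg: 6 codons.
Pro: 4 codons.
Pro: 4 codons.
Phe: 2 codons.
Ile: 3 codons.
2 × 4 × 6 × 4 × 4 × 2 × 3 = 4608.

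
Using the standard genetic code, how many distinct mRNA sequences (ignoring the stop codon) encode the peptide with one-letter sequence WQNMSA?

Trp: 1 codon.
Gln: 2 codons.
Asn: 2 codons.
Met: 1 codon.
Ser: 6 codons.
Ala: 4 codons.
1 × 2 × 2 × 1 × 6 × 4 = 96.

96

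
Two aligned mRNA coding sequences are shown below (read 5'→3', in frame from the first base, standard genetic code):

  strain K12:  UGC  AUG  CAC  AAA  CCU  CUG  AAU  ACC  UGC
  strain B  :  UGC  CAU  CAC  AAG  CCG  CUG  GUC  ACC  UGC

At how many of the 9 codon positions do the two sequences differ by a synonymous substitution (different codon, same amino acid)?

Codon 1: UGC Cys / UGC Cys — identical.
Codon 2: AUG Met / CAU His — nonsynonymous.
Codon 3: CAC His / CAC His — identical.
Codon 4: AAA Lys / AAG Lys — synonymous.
Codon 5: CCU Pro / CCG Pro — synonymous.
Codon 6: CUG Leu / CUG Leu — identical.
Codon 7: AAU Asn / GUC Val — nonsynonymous.
Codon 8: ACC Thr / ACC Thr — identical.
Codon 9: UGC Cys / UGC Cys — identical.
Synonymous differences: 2.

2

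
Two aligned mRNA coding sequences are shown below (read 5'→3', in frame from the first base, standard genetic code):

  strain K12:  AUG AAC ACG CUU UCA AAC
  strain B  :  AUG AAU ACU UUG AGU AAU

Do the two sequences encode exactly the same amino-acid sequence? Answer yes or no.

yes

Codon 1: AUG Met / AUG Met — identical.
Codon 2: AAC Asn / AAU Asn — synonymous.
Codon 3: ACG Thr / ACU Thr — synonymous.
Codon 4: CUU Leu / UUG Leu — synonymous.
Codon 5: UCA Ser / AGU Ser — synonymous.
Codon 6: AAC Asn / AAU Asn — synonymous.
Nonsynonymous differences: 0 → same protein.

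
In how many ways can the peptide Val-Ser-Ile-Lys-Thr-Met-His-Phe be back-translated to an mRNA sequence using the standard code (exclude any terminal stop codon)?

Val: 4 codons.
Ser: 6 codons.
Ile: 3 codons.
Lys: 2 codons.
Thr: 4 codons.
Met: 1 codon.
His: 2 codons.
Phe: 2 codons.
4 × 6 × 3 × 2 × 4 × 1 × 2 × 2 = 2304.

2304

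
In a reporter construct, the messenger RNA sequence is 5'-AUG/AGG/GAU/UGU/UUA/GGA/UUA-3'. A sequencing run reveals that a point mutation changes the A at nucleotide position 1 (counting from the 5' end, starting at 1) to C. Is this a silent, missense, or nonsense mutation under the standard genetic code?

Position 1 falls in codon 1: AUG → Met.
After the substitution the codon is CUG → Leu.
Met ≠ Leu, so this is a missense mutation.

missense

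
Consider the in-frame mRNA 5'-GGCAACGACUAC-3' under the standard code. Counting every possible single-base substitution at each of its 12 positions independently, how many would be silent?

Codon 1 (GGC, Gly): 3 synonymous substitutions.
Codon 2 (AAC, Asn): 1 synonymous substitution.
Codon 3 (GAC, Asp): 1 synonymous substitution.
Codon 4 (UAC, Tyr): 1 synonymous substitution.
Total: 3 + 1 + 1 + 1 = 6.

6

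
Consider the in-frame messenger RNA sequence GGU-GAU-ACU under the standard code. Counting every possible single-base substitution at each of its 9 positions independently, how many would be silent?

7

Codon 1 (GGU, Gly): 3 synonymous substitutions.
Codon 2 (GAU, Asp): 1 synonymous substitution.
Codon 3 (ACU, Thr): 3 synonymous substitutions.
Total: 3 + 1 + 3 = 7.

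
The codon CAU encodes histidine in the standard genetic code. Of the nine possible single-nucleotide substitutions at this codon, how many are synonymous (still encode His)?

Position 1: none → 0 synonymous.
Position 2: none → 0 synonymous.
Position 3: CAC → 1 synonymous.
Total: 0 + 0 + 1 = 1.

1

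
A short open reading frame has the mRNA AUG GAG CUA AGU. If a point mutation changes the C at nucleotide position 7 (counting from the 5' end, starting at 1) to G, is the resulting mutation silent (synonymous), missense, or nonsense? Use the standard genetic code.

Position 7 falls in codon 3: CUA → Leu.
After the substitution the codon is GUA → Val.
Leu ≠ Val, so this is a missense mutation.

missense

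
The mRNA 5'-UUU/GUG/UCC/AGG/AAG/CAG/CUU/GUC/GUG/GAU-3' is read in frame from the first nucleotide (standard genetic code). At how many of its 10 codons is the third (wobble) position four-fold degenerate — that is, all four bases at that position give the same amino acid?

5

Codon 1 UUU (Phe): third position 2-fold.
Codon 2 GUG (Val): third position 4-fold.
Codon 3 UCC (Ser): third position 4-fold.
Codon 4 AGG (Arg): third position 2-fold.
Codon 5 AAG (Lys): third position 2-fold.
Codon 6 CAG (Gln): third position 2-fold.
Codon 7 CUU (Leu): third position 4-fold.
Codon 8 GUC (Val): third position 4-fold.
Codon 9 GUG (Val): third position 4-fold.
Codon 10 GAU (Asp): third position 2-fold.
Four-fold degenerate third positions: 5.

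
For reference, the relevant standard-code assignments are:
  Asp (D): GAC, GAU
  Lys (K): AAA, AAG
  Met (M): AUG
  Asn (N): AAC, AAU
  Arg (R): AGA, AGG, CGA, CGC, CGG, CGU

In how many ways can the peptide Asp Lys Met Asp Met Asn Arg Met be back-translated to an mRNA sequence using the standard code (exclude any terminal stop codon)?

96

Asp: 2 codons.
Lys: 2 codons.
Met: 1 codon.
Asp: 2 codons.
Met: 1 codon.
Asn: 2 codons.
Arg: 6 codons.
Met: 1 codon.
2 × 2 × 1 × 2 × 1 × 2 × 6 × 1 = 96.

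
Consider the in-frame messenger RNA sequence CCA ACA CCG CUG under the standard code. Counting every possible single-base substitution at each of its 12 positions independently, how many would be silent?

13

Codon 1 (CCA, Pro): 3 synonymous substitutions.
Codon 2 (ACA, Thr): 3 synonymous substitutions.
Codon 3 (CCG, Pro): 3 synonymous substitutions.
Codon 4 (CUG, Leu): 4 synonymous substitutions.
Total: 3 + 3 + 3 + 4 = 13.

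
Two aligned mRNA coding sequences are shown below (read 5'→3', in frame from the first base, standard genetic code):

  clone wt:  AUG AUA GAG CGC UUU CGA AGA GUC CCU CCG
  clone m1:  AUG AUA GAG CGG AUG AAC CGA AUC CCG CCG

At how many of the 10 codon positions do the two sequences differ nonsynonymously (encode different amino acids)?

Codon 1: AUG Met / AUG Met — identical.
Codon 2: AUA Ile / AUA Ile — identical.
Codon 3: GAG Glu / GAG Glu — identical.
Codon 4: CGC Arg / CGG Arg — synonymous.
Codon 5: UUU Phe / AUG Met — nonsynonymous.
Codon 6: CGA Arg / AAC Asn — nonsynonymous.
Codon 7: AGA Arg / CGA Arg — synonymous.
Codon 8: GUC Val / AUC Ile — nonsynonymous.
Codon 9: CCU Pro / CCG Pro — synonymous.
Codon 10: CCG Pro / CCG Pro — identical.
Nonsynonymous differences: 3.

3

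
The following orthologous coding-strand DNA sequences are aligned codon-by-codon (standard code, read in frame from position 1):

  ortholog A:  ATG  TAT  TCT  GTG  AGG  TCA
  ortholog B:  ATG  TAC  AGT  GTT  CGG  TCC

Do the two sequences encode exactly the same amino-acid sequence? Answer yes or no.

yes

Codon 1: ATG Met / ATG Met — identical.
Codon 2: TAT Tyr / TAC Tyr — synonymous.
Codon 3: TCT Ser / AGT Ser — synonymous.
Codon 4: GTG Val / GTT Val — synonymous.
Codon 5: AGG Arg / CGG Arg — synonymous.
Codon 6: TCA Ser / TCC Ser — synonymous.
Nonsynonymous differences: 0 → same protein.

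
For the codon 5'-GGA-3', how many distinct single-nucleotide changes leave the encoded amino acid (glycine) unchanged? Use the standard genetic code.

3

Position 1: none → 0 synonymous.
Position 2: none → 0 synonymous.
Position 3: GGU, GGC, GGG → 3 synonymous.
Total: 0 + 0 + 3 = 3.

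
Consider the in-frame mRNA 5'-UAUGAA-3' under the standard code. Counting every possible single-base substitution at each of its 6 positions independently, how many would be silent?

Codon 1 (UAU, Tyr): 1 synonymous substitution.
Codon 2 (GAA, Glu): 1 synonymous substitution.
Total: 1 + 1 = 2.

2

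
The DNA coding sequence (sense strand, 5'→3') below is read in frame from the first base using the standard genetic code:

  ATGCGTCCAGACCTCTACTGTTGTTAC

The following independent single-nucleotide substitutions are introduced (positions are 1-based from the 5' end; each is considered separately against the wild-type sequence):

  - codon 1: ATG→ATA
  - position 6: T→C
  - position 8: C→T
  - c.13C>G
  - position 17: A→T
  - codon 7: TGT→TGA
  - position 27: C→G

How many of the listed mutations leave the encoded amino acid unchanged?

Codon 1: ATG (Met) → ATA (Ile) — missense.
Codon 2: CGT (Arg) → CGC (Arg) — synonymous.
Codon 3: CCA (Pro) → CTA (Leu) — missense.
Codon 5: CTC (Leu) → GTC (Val) — missense.
Codon 6: TAC (Tyr) → TTC (Phe) — missense.
Codon 7: TGT (Cys) → TGA (Stop) — nonsense.
Codon 9: TAC (Tyr) → TAG (Stop) — nonsense.
Synonymous: 1 of 7.

1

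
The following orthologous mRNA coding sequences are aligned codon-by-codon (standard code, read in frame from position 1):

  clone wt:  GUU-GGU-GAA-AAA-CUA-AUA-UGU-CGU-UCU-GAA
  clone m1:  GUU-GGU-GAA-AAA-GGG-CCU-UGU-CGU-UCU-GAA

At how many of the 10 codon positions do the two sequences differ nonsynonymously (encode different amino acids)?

Codon 1: GUU Val / GUU Val — identical.
Codon 2: GGU Gly / GGU Gly — identical.
Codon 3: GAA Glu / GAA Glu — identical.
Codon 4: AAA Lys / AAA Lys — identical.
Codon 5: CUA Leu / GGG Gly — nonsynonymous.
Codon 6: AUA Ile / CCU Pro — nonsynonymous.
Codon 7: UGU Cys / UGU Cys — identical.
Codon 8: CGU Arg / CGU Arg — identical.
Codon 9: UCU Ser / UCU Ser — identical.
Codon 10: GAA Glu / GAA Glu — identical.
Nonsynonymous differences: 2.

2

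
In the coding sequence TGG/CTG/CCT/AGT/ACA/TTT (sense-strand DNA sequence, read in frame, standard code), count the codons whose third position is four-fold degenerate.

3

Codon 1 TGG (Trp): third position 1-fold.
Codon 2 CTG (Leu): third position 4-fold.
Codon 3 CCT (Pro): third position 4-fold.
Codon 4 AGT (Ser): third position 2-fold.
Codon 5 ACA (Thr): third position 4-fold.
Codon 6 TTT (Phe): third position 2-fold.
Four-fold degenerate third positions: 3.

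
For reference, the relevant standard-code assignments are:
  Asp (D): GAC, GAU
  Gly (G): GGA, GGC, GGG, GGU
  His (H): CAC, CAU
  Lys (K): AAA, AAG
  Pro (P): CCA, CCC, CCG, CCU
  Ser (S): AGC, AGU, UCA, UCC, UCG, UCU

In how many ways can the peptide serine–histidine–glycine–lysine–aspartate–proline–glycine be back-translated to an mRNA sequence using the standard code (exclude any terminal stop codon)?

3072

Ser: 6 codons.
His: 2 codons.
Gly: 4 codons.
Lys: 2 codons.
Asp: 2 codons.
Pro: 4 codons.
Gly: 4 codons.
6 × 2 × 4 × 2 × 2 × 4 × 4 = 3072.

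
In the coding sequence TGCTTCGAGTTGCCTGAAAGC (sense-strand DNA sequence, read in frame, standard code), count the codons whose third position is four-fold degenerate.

1

Codon 1 TGC (Cys): third position 2-fold.
Codon 2 TTC (Phe): third position 2-fold.
Codon 3 GAG (Glu): third position 2-fold.
Codon 4 TTG (Leu): third position 2-fold.
Codon 5 CCT (Pro): third position 4-fold.
Codon 6 GAA (Glu): third position 2-fold.
Codon 7 AGC (Ser): third position 2-fold.
Four-fold degenerate third positions: 1.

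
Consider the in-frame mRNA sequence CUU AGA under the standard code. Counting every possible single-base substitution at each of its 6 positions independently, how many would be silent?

Codon 1 (CUU, Leu): 3 synonymous substitutions.
Codon 2 (AGA, Arg): 2 synonymous substitutions.
Total: 3 + 2 = 5.

5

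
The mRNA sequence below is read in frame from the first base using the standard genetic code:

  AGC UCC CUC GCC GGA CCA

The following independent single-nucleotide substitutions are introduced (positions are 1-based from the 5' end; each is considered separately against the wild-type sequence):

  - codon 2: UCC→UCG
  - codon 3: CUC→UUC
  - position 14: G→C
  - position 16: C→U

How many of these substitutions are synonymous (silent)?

1

Codon 2: UCC (Ser) → UCG (Ser) — synonymous.
Codon 3: CUC (Leu) → UUC (Phe) — missense.
Codon 5: GGA (Gly) → GCA (Ala) — missense.
Codon 6: CCA (Pro) → UCA (Ser) — missense.
Synonymous: 1 of 4.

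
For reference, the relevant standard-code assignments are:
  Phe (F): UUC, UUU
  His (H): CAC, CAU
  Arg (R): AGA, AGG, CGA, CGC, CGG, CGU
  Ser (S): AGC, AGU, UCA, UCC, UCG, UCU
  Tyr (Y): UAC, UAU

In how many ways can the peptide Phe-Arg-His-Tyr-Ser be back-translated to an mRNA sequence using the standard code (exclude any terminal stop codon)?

Phe: 2 codons.
Arg: 6 codons.
His: 2 codons.
Tyr: 2 codons.
Ser: 6 codons.
2 × 6 × 2 × 2 × 6 = 288.

288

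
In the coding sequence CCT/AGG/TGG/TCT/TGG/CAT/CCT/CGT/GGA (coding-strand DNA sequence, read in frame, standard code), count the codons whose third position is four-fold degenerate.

5

Codon 1 CCT (Pro): third position 4-fold.
Codon 2 AGG (Arg): third position 2-fold.
Codon 3 TGG (Trp): third position 1-fold.
Codon 4 TCT (Ser): third position 4-fold.
Codon 5 TGG (Trp): third position 1-fold.
Codon 6 CAT (His): third position 2-fold.
Codon 7 CCT (Pro): third position 4-fold.
Codon 8 CGT (Arg): third position 4-fold.
Codon 9 GGA (Gly): third position 4-fold.
Four-fold degenerate third positions: 5.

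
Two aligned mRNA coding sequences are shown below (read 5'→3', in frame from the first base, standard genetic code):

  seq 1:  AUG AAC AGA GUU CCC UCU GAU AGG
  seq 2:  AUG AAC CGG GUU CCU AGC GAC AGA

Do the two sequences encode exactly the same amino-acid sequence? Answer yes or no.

yes

Codon 1: AUG Met / AUG Met — identical.
Codon 2: AAC Asn / AAC Asn — identical.
Codon 3: AGA Arg / CGG Arg — synonymous.
Codon 4: GUU Val / GUU Val — identical.
Codon 5: CCC Pro / CCU Pro — synonymous.
Codon 6: UCU Ser / AGC Ser — synonymous.
Codon 7: GAU Asp / GAC Asp — synonymous.
Codon 8: AGG Arg / AGA Arg — synonymous.
Nonsynonymous differences: 0 → same protein.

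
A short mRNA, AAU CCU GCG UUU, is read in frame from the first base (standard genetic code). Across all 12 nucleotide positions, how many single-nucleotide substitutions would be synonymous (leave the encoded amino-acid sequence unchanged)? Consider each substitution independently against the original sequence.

Codon 1 (AAU, Asn): 1 synonymous substitution.
Codon 2 (CCU, Pro): 3 synonymous substitutions.
Codon 3 (GCG, Ala): 3 synonymous substitutions.
Codon 4 (UUU, Phe): 1 synonymous substitution.
Total: 1 + 3 + 3 + 1 = 8.

8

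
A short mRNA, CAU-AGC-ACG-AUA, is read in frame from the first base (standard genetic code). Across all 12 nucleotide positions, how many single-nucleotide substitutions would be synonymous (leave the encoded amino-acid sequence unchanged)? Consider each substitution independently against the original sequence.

Codon 1 (CAU, His): 1 synonymous substitution.
Codon 2 (AGC, Ser): 1 synonymous substitution.
Codon 3 (ACG, Thr): 3 synonymous substitutions.
Codon 4 (AUA, Ile): 2 synonymous substitutions.
Total: 1 + 1 + 3 + 2 = 7.

7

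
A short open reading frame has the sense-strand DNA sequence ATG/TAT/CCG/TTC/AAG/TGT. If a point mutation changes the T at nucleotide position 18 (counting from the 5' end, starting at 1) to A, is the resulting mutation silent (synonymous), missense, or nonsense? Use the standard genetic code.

nonsense

Position 18 falls in codon 6: TGT → Cys.
After the substitution the codon is TGA → Stop.
The new codon is a stop codon, so this is a nonsense mutation.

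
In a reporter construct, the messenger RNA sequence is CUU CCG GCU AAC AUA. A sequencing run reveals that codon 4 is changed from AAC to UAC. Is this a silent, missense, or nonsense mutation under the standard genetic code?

Position 10 falls in codon 4: AAC → Asn.
After the substitution the codon is UAC → Tyr.
Asn ≠ Tyr, so this is a missense mutation.

missense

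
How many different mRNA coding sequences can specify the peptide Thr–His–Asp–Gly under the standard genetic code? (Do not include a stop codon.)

Thr: 4 codons.
His: 2 codons.
Asp: 2 codons.
Gly: 4 codons.
4 × 2 × 2 × 4 = 64.

64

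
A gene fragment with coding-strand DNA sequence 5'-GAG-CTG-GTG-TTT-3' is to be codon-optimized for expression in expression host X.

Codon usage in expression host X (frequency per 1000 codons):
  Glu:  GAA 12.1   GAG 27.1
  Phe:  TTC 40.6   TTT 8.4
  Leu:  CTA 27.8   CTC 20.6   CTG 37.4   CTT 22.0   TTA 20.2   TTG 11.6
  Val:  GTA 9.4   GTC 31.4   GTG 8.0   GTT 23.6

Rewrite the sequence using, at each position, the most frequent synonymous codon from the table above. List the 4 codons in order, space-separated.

GAG CTG GTC TTC

Codon 1 (Glu): best is GAG at 27.1.
Codon 2 (Leu): best is CTG at 37.4.
Codon 3 (Val): best is GTC at 31.4.
Codon 4 (Phe): best is TTC at 40.6.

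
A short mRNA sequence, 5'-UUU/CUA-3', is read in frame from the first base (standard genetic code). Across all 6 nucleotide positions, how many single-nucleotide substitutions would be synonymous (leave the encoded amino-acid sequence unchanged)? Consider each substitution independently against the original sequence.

Codon 1 (UUU, Phe): 1 synonymous substitution.
Codon 2 (CUA, Leu): 4 synonymous substitutions.
Total: 1 + 4 = 5.

5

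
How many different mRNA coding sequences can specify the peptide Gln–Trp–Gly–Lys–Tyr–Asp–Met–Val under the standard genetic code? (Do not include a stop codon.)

256

Gln: 2 codons.
Trp: 1 codon.
Gly: 4 codons.
Lys: 2 codons.
Tyr: 2 codons.
Asp: 2 codons.
Met: 1 codon.
Val: 4 codons.
2 × 1 × 4 × 2 × 2 × 2 × 1 × 4 = 256.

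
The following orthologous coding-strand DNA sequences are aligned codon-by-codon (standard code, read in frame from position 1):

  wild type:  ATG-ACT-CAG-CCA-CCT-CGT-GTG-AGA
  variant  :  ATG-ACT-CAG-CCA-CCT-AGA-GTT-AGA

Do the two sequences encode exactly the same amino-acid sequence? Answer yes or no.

yes

Codon 1: ATG Met / ATG Met — identical.
Codon 2: ACT Thr / ACT Thr — identical.
Codon 3: CAG Gln / CAG Gln — identical.
Codon 4: CCA Pro / CCA Pro — identical.
Codon 5: CCT Pro / CCT Pro — identical.
Codon 6: CGT Arg / AGA Arg — synonymous.
Codon 7: GTG Val / GTT Val — synonymous.
Codon 8: AGA Arg / AGA Arg — identical.
Nonsynonymous differences: 0 → same protein.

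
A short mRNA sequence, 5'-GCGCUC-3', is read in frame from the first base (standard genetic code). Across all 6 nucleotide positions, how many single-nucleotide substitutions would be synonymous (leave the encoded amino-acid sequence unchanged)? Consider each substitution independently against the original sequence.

6

Codon 1 (GCG, Ala): 3 synonymous substitutions.
Codon 2 (CUC, Leu): 3 synonymous substitutions.
Total: 3 + 3 = 6.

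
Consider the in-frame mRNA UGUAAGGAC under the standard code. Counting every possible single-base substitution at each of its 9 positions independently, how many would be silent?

Codon 1 (UGU, Cys): 1 synonymous substitution.
Codon 2 (AAG, Lys): 1 synonymous substitution.
Codon 3 (GAC, Asp): 1 synonymous substitution.
Total: 1 + 1 + 1 = 3.

3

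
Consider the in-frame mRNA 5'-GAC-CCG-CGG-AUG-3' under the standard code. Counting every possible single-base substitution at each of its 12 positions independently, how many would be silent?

Codon 1 (GAC, Asp): 1 synonymous substitution.
Codon 2 (CCG, Pro): 3 synonymous substitutions.
Codon 3 (CGG, Arg): 4 synonymous substitutions.
Codon 4 (AUG, Met): 0 synonymous substitutions.
Total: 1 + 3 + 4 + 0 = 8.

8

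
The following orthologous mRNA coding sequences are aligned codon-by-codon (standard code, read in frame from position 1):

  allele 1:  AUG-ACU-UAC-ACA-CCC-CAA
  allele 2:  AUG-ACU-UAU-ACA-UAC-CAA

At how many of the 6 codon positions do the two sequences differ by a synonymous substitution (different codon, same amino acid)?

Codon 1: AUG Met / AUG Met — identical.
Codon 2: ACU Thr / ACU Thr — identical.
Codon 3: UAC Tyr / UAU Tyr — synonymous.
Codon 4: ACA Thr / ACA Thr — identical.
Codon 5: CCC Pro / UAC Tyr — nonsynonymous.
Codon 6: CAA Gln / CAA Gln — identical.
Synonymous differences: 1.

1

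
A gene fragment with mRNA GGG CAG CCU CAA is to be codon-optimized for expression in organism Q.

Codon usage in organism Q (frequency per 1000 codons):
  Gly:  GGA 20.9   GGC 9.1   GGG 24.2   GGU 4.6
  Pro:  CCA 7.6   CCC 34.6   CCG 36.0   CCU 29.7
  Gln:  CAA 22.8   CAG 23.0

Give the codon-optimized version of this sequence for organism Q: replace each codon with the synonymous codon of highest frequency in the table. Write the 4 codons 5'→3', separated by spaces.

GGG CAG CCG CAG

Codon 1 (Gly): best is GGG at 24.2.
Codon 2 (Gln): best is CAG at 23.0.
Codon 3 (Pro): best is CCG at 36.0.
Codon 4 (Gln): best is CAG at 23.0.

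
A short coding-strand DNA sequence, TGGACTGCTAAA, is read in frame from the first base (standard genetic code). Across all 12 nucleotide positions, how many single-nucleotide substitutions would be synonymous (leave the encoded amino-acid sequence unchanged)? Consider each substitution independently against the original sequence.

Codon 1 (TGG, Trp): 0 synonymous substitutions.
Codon 2 (ACT, Thr): 3 synonymous substitutions.
Codon 3 (GCT, Ala): 3 synonymous substitutions.
Codon 4 (AAA, Lys): 1 synonymous substitution.
Total: 0 + 3 + 3 + 1 = 7.

7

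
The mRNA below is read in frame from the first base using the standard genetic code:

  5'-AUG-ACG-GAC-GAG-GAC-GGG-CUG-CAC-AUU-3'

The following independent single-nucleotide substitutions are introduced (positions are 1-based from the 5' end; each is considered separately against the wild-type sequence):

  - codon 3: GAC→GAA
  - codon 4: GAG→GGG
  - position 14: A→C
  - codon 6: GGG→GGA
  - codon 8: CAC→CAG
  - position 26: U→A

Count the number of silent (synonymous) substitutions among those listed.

1

Codon 3: GAC (Asp) → GAA (Glu) — missense.
Codon 4: GAG (Glu) → GGG (Gly) — missense.
Codon 5: GAC (Asp) → GCC (Ala) — missense.
Codon 6: GGG (Gly) → GGA (Gly) — synonymous.
Codon 8: CAC (His) → CAG (Gln) — missense.
Codon 9: AUU (Ile) → AAU (Asn) — missense.
Synonymous: 1 of 6.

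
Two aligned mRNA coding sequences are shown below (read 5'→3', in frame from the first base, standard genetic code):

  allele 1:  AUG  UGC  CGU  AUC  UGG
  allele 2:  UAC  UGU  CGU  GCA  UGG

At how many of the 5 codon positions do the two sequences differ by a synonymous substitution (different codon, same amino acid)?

Codon 1: AUG Met / UAC Tyr — nonsynonymous.
Codon 2: UGC Cys / UGU Cys — synonymous.
Codon 3: CGU Arg / CGU Arg — identical.
Codon 4: AUC Ile / GCA Ala — nonsynonymous.
Codon 5: UGG Trp / UGG Trp — identical.
Synonymous differences: 1.

1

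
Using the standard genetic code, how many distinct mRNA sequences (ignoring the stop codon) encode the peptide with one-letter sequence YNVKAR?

Tyr: 2 codons.
Asn: 2 codons.
Val: 4 codons.
Lys: 2 codons.
Ala: 4 codons.
Arg: 6 codons.
2 × 2 × 4 × 2 × 4 × 6 = 768.

768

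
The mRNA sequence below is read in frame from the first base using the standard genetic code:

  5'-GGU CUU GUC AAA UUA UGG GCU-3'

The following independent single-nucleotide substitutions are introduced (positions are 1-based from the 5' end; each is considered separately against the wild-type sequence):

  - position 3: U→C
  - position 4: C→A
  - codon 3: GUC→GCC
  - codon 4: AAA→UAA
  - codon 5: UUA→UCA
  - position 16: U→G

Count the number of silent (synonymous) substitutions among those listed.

1

Codon 1: GGU (Gly) → GGC (Gly) — synonymous.
Codon 2: CUU (Leu) → AUU (Ile) — missense.
Codon 3: GUC (Val) → GCC (Ala) — missense.
Codon 4: AAA (Lys) → UAA (Stop) — nonsense.
Codon 5: UUA (Leu) → UCA (Ser) — missense.
Codon 6: UGG (Trp) → GGG (Gly) — missense.
Synonymous: 1 of 6.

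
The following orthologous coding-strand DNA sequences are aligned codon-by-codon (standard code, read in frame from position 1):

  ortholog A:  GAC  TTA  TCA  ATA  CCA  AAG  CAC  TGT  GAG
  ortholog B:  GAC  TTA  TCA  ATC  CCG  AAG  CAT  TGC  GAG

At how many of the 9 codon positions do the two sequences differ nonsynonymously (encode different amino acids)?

0

Codon 1: GAC Asp / GAC Asp — identical.
Codon 2: TTA Leu / TTA Leu — identical.
Codon 3: TCA Ser / TCA Ser — identical.
Codon 4: ATA Ile / ATC Ile — synonymous.
Codon 5: CCA Pro / CCG Pro — synonymous.
Codon 6: AAG Lys / AAG Lys — identical.
Codon 7: CAC His / CAT His — synonymous.
Codon 8: TGT Cys / TGC Cys — synonymous.
Codon 9: GAG Glu / GAG Glu — identical.
Nonsynonymous differences: 0.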